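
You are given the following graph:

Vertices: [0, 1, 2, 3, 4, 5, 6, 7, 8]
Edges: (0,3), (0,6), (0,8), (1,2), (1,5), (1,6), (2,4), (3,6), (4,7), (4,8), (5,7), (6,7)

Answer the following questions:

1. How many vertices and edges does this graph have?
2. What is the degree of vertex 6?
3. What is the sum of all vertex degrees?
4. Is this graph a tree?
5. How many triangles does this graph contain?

Count: 9 vertices, 12 edges.
Vertex 6 has neighbors [0, 1, 3, 7], degree = 4.
Handshaking lemma: 2 * 12 = 24.
A tree on 9 vertices has 8 edges. This graph has 12 edges (4 extra). Not a tree.
Number of triangles = 1.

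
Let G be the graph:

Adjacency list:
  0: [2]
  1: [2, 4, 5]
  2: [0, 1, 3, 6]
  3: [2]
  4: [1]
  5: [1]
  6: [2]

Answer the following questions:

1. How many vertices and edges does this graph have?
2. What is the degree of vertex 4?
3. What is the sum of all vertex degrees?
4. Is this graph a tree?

Count: 7 vertices, 6 edges.
Vertex 4 has neighbors [1], degree = 1.
Handshaking lemma: 2 * 6 = 12.
A graph is a tree iff it is connected and has exactly n-1 edges. This graph is connected (all 7 vertices in one component) and has 7-1 = 6 edges. It is a tree.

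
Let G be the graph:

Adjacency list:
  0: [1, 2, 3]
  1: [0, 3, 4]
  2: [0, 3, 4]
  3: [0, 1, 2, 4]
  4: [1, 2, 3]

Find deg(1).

Vertex 1 has neighbors [0, 3, 4], so deg(1) = 3.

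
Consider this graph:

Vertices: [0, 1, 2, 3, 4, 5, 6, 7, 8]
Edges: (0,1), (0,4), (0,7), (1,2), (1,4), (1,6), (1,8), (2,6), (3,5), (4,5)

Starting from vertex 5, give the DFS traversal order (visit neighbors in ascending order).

DFS from vertex 5 (neighbors processed in ascending order):
Visit order: 5, 3, 4, 0, 1, 2, 6, 8, 7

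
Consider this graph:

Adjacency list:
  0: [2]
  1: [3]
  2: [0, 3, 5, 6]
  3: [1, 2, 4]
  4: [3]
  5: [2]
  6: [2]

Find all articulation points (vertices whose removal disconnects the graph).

An articulation point is a vertex whose removal disconnects the graph.
Articulation points: [2, 3]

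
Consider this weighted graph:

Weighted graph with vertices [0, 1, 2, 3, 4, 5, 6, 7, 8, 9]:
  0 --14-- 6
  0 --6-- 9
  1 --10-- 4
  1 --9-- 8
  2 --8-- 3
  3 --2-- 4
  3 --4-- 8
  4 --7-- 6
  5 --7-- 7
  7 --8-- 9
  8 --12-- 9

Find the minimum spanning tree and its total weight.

Applying Kruskal's algorithm (sort edges by weight, add if no cycle):
  Add (3,4) w=2
  Add (3,8) w=4
  Add (0,9) w=6
  Add (4,6) w=7
  Add (5,7) w=7
  Add (2,3) w=8
  Add (7,9) w=8
  Add (1,8) w=9
  Skip (1,4) w=10 (creates cycle)
  Add (8,9) w=12
  Skip (0,6) w=14 (creates cycle)
MST weight = 63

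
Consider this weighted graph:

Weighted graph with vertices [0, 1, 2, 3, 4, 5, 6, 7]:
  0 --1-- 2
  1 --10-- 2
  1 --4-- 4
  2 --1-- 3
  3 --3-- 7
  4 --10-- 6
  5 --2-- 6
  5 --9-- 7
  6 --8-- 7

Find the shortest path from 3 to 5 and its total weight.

Using Dijkstra's algorithm from vertex 3:
Shortest path: 3 -> 7 -> 5
Total weight: 3 + 9 = 12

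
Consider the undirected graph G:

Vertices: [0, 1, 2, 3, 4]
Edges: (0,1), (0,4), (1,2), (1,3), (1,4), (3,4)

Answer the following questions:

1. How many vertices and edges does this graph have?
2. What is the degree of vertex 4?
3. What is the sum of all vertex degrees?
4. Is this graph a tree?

Count: 5 vertices, 6 edges.
Vertex 4 has neighbors [0, 1, 3], degree = 3.
Handshaking lemma: 2 * 6 = 12.
A tree on 5 vertices has 4 edges. This graph has 6 edges (2 extra). Not a tree.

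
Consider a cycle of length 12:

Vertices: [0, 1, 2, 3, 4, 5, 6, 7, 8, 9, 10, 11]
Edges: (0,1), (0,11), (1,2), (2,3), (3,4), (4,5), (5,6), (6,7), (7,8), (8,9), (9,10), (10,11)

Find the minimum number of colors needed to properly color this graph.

This is an even cycle (C_12). Even cycles are bipartite.
Chromatic number = 2.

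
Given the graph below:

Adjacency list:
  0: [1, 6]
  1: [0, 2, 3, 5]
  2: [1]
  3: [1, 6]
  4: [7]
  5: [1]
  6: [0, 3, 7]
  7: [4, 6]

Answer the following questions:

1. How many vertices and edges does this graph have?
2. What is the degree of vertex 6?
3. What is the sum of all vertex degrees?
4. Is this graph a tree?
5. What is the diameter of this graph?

Count: 8 vertices, 8 edges.
Vertex 6 has neighbors [0, 3, 7], degree = 3.
Handshaking lemma: 2 * 8 = 16.
A tree on 8 vertices has 7 edges. This graph has 8 edges (1 extra). Not a tree.
Diameter (longest shortest path) = 5.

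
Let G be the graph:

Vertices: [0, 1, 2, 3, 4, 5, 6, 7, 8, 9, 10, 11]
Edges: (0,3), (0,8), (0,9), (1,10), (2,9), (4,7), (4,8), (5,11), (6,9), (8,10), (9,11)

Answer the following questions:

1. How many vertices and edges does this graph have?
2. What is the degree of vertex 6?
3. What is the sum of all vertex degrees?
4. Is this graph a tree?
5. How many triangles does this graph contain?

Count: 12 vertices, 11 edges.
Vertex 6 has neighbors [9], degree = 1.
Handshaking lemma: 2 * 11 = 22.
A graph is a tree iff it is connected and has exactly n-1 edges. This graph is connected (all 12 vertices in one component) and has 12-1 = 11 edges. It is a tree.
Number of triangles = 0.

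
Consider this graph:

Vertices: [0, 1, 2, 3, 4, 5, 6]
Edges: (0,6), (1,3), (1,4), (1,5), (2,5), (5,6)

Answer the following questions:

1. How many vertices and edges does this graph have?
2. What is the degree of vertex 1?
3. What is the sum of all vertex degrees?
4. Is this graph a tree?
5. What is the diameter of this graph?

Count: 7 vertices, 6 edges.
Vertex 1 has neighbors [3, 4, 5], degree = 3.
Handshaking lemma: 2 * 6 = 12.
A graph is a tree iff it is connected and has exactly n-1 edges. This graph is connected (all 7 vertices in one component) and has 7-1 = 6 edges. It is a tree.
Diameter (longest shortest path) = 4.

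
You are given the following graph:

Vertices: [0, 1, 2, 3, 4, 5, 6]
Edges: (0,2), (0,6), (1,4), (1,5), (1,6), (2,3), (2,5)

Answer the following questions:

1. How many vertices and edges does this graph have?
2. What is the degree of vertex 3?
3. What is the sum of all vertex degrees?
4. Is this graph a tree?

Count: 7 vertices, 7 edges.
Vertex 3 has neighbors [2], degree = 1.
Handshaking lemma: 2 * 7 = 14.
A tree on 7 vertices has 6 edges. This graph has 7 edges (1 extra). Not a tree.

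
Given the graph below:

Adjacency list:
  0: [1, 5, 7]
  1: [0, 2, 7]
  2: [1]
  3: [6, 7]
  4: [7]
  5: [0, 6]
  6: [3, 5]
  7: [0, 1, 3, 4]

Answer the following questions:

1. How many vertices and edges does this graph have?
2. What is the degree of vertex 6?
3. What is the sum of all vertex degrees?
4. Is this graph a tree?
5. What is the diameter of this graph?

Count: 8 vertices, 9 edges.
Vertex 6 has neighbors [3, 5], degree = 2.
Handshaking lemma: 2 * 9 = 18.
A tree on 8 vertices has 7 edges. This graph has 9 edges (2 extra). Not a tree.
Diameter (longest shortest path) = 4.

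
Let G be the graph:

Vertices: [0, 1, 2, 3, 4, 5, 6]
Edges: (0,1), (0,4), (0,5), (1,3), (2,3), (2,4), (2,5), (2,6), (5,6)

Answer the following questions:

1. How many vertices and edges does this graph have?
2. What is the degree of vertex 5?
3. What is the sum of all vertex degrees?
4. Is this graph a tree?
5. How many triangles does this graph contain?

Count: 7 vertices, 9 edges.
Vertex 5 has neighbors [0, 2, 6], degree = 3.
Handshaking lemma: 2 * 9 = 18.
A tree on 7 vertices has 6 edges. This graph has 9 edges (3 extra). Not a tree.
Number of triangles = 1.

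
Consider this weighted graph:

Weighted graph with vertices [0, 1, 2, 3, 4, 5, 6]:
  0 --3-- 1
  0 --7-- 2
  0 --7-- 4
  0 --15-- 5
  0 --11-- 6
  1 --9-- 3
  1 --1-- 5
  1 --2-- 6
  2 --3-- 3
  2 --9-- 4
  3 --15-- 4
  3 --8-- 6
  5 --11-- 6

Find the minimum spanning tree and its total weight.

Applying Kruskal's algorithm (sort edges by weight, add if no cycle):
  Add (1,5) w=1
  Add (1,6) w=2
  Add (0,1) w=3
  Add (2,3) w=3
  Add (0,2) w=7
  Add (0,4) w=7
  Skip (3,6) w=8 (creates cycle)
  Skip (1,3) w=9 (creates cycle)
  Skip (2,4) w=9 (creates cycle)
  Skip (0,6) w=11 (creates cycle)
  Skip (5,6) w=11 (creates cycle)
  Skip (0,5) w=15 (creates cycle)
  Skip (3,4) w=15 (creates cycle)
MST weight = 23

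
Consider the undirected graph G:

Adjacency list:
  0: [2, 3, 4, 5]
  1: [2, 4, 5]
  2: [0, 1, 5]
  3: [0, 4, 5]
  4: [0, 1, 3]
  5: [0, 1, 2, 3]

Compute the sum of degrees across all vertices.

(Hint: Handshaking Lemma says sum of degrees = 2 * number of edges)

Count edges: 10 edges.
By Handshaking Lemma: sum of degrees = 2 * 10 = 20.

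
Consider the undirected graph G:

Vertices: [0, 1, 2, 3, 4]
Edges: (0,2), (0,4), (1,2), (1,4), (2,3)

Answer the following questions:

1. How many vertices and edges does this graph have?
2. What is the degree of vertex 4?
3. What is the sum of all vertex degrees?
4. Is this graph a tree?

Count: 5 vertices, 5 edges.
Vertex 4 has neighbors [0, 1], degree = 2.
Handshaking lemma: 2 * 5 = 10.
A tree on 5 vertices has 4 edges. This graph has 5 edges (1 extra). Not a tree.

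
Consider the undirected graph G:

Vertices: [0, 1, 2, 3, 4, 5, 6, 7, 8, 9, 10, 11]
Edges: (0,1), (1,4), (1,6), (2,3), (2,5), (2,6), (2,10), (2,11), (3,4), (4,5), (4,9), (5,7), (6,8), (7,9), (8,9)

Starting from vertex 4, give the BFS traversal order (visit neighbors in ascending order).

BFS from vertex 4 (neighbors processed in ascending order):
Visit order: 4, 1, 3, 5, 9, 0, 6, 2, 7, 8, 10, 11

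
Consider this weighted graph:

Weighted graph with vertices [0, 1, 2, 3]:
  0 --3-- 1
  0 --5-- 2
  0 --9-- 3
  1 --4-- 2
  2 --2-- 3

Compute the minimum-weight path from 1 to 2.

Using Dijkstra's algorithm from vertex 1:
Shortest path: 1 -> 2
Total weight: 4 = 4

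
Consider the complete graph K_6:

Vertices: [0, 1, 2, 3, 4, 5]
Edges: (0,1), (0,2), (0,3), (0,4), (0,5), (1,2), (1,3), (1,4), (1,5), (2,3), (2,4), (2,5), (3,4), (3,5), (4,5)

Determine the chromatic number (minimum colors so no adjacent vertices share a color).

In K_6, every vertex is adjacent to every other vertex.
Each vertex needs a unique color.
Chromatic number = 6.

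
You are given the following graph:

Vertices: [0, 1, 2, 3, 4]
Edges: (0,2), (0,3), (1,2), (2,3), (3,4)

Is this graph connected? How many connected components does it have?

Checking connectivity: the graph has 1 connected component(s).
All vertices are reachable from each other. The graph IS connected.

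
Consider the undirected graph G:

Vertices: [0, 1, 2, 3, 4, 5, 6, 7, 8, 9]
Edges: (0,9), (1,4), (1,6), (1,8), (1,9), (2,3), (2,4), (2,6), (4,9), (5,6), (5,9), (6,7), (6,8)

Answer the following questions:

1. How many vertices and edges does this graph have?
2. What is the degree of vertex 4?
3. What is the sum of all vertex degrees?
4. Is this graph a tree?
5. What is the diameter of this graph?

Count: 10 vertices, 13 edges.
Vertex 4 has neighbors [1, 2, 9], degree = 3.
Handshaking lemma: 2 * 13 = 26.
A tree on 10 vertices has 9 edges. This graph has 13 edges (4 extra). Not a tree.
Diameter (longest shortest path) = 4.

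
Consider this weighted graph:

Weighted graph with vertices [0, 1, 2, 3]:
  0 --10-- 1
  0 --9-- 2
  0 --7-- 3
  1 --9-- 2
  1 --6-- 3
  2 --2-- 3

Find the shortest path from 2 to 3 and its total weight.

Using Dijkstra's algorithm from vertex 2:
Shortest path: 2 -> 3
Total weight: 2 = 2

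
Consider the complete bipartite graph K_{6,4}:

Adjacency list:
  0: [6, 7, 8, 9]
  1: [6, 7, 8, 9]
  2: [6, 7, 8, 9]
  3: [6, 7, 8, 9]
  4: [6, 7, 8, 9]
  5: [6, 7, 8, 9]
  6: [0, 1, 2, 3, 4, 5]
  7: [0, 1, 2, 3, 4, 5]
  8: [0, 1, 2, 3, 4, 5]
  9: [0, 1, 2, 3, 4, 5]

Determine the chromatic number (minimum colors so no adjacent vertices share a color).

K_{6,4} is bipartite: vertices split into two independent sets of size 6 and 4.
Color one set 0, the other 1. No adjacent vertices share a color.
Chromatic number = 2.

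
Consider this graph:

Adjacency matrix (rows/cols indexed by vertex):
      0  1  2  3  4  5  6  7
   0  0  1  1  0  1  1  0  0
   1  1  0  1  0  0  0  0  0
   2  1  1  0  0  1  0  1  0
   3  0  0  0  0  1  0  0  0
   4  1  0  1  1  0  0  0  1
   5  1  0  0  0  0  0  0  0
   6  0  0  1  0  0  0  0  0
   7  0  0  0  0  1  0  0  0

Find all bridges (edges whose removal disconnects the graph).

A bridge is an edge whose removal increases the number of connected components.
Bridges found: (0,5), (2,6), (3,4), (4,7)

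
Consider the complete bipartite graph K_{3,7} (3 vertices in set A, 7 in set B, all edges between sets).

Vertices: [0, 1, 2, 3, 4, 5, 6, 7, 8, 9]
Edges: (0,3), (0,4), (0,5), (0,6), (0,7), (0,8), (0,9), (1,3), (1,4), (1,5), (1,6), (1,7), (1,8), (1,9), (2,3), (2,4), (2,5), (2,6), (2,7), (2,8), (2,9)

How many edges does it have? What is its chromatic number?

K_{3,7} has 3 * 7 = 21 edges.
Bipartite graphs have chromatic number 2 (color each partition differently).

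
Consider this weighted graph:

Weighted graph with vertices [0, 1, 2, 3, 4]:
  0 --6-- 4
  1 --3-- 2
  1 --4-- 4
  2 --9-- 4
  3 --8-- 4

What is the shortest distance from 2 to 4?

Using Dijkstra's algorithm from vertex 2:
Shortest path: 2 -> 1 -> 4
Total weight: 3 + 4 = 7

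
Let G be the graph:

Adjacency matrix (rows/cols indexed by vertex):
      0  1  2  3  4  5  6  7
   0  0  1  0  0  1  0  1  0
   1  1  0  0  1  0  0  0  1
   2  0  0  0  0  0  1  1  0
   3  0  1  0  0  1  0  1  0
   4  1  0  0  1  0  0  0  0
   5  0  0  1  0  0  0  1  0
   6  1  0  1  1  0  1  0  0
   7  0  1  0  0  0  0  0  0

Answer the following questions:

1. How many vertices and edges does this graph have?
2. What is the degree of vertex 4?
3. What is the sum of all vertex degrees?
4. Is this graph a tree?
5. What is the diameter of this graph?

Count: 8 vertices, 10 edges.
Vertex 4 has neighbors [0, 3], degree = 2.
Handshaking lemma: 2 * 10 = 20.
A tree on 8 vertices has 7 edges. This graph has 10 edges (3 extra). Not a tree.
Diameter (longest shortest path) = 4.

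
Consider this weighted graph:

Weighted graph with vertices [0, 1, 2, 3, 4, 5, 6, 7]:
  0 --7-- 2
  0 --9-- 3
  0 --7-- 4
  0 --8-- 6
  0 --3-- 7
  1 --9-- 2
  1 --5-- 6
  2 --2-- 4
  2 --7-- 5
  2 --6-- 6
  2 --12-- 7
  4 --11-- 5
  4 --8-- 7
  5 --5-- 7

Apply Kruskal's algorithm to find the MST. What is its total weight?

Applying Kruskal's algorithm (sort edges by weight, add if no cycle):
  Add (2,4) w=2
  Add (0,7) w=3
  Add (1,6) w=5
  Add (5,7) w=5
  Add (2,6) w=6
  Add (0,4) w=7
  Skip (0,2) w=7 (creates cycle)
  Skip (2,5) w=7 (creates cycle)
  Skip (0,6) w=8 (creates cycle)
  Skip (4,7) w=8 (creates cycle)
  Add (0,3) w=9
  Skip (1,2) w=9 (creates cycle)
  Skip (4,5) w=11 (creates cycle)
  Skip (2,7) w=12 (creates cycle)
MST weight = 37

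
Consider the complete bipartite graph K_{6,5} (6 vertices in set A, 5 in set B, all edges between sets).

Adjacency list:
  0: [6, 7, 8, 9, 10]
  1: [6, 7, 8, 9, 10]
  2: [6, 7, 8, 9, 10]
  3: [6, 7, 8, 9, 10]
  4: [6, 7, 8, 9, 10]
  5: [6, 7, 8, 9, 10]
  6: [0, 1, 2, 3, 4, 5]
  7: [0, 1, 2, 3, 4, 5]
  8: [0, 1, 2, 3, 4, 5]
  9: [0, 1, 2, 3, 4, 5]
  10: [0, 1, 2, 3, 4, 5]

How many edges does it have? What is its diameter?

K_{6,5} has 6 * 5 = 30 edges.
Any vertex reaches any opposite-side vertex in 1 step; same-side vertices reach in 2 steps via any opposite-side vertex.
Diameter = 2.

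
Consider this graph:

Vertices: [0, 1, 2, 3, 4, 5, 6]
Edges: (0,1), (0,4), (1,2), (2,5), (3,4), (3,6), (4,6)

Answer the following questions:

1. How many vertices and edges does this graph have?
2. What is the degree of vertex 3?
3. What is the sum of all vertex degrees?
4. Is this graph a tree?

Count: 7 vertices, 7 edges.
Vertex 3 has neighbors [4, 6], degree = 2.
Handshaking lemma: 2 * 7 = 14.
A tree on 7 vertices has 6 edges. This graph has 7 edges (1 extra). Not a tree.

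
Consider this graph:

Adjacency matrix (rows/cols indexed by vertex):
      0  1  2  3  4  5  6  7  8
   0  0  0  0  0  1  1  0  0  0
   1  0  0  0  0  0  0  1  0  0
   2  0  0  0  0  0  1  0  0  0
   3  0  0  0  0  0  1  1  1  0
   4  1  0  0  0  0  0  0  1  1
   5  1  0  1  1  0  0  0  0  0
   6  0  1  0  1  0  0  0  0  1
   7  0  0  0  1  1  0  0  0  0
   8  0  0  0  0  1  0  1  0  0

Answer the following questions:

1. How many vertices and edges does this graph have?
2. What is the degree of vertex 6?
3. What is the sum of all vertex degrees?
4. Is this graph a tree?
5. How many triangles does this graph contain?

Count: 9 vertices, 10 edges.
Vertex 6 has neighbors [1, 3, 8], degree = 3.
Handshaking lemma: 2 * 10 = 20.
A tree on 9 vertices has 8 edges. This graph has 10 edges (2 extra). Not a tree.
Number of triangles = 0.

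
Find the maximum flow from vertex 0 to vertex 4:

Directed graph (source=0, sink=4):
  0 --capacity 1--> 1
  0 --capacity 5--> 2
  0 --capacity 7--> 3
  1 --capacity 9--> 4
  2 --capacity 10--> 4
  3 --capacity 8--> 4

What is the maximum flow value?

Computing max flow:
  Flow on (0->1): 1/1
  Flow on (0->2): 5/5
  Flow on (0->3): 7/7
  Flow on (1->4): 1/9
  Flow on (2->4): 5/10
  Flow on (3->4): 7/8
Maximum flow = 13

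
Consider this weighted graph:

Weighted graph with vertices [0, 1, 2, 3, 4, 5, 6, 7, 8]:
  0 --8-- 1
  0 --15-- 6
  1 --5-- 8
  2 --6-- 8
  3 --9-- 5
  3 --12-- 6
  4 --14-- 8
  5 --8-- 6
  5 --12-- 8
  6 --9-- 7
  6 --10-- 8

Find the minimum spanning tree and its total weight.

Applying Kruskal's algorithm (sort edges by weight, add if no cycle):
  Add (1,8) w=5
  Add (2,8) w=6
  Add (0,1) w=8
  Add (5,6) w=8
  Add (3,5) w=9
  Add (6,7) w=9
  Add (6,8) w=10
  Skip (3,6) w=12 (creates cycle)
  Skip (5,8) w=12 (creates cycle)
  Add (4,8) w=14
  Skip (0,6) w=15 (creates cycle)
MST weight = 69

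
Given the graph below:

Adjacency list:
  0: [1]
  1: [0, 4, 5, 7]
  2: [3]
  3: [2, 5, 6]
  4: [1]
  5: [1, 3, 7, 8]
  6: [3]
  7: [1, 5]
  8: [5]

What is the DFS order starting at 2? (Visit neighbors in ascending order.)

DFS from vertex 2 (neighbors processed in ascending order):
Visit order: 2, 3, 5, 1, 0, 4, 7, 8, 6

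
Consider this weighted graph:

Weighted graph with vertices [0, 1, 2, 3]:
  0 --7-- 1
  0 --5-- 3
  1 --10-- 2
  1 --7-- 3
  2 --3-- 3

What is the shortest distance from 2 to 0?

Using Dijkstra's algorithm from vertex 2:
Shortest path: 2 -> 3 -> 0
Total weight: 3 + 5 = 8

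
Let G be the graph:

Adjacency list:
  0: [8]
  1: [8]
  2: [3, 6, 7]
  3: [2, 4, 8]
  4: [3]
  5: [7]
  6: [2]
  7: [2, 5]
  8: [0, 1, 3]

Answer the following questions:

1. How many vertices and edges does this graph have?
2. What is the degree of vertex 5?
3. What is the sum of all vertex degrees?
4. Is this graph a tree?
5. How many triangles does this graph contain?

Count: 9 vertices, 8 edges.
Vertex 5 has neighbors [7], degree = 1.
Handshaking lemma: 2 * 8 = 16.
A graph is a tree iff it is connected and has exactly n-1 edges. This graph is connected (all 9 vertices in one component) and has 9-1 = 8 edges. It is a tree.
Number of triangles = 0.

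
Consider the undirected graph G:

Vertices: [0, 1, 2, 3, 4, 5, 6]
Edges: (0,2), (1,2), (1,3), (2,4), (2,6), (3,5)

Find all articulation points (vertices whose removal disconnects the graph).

An articulation point is a vertex whose removal disconnects the graph.
Articulation points: [1, 2, 3]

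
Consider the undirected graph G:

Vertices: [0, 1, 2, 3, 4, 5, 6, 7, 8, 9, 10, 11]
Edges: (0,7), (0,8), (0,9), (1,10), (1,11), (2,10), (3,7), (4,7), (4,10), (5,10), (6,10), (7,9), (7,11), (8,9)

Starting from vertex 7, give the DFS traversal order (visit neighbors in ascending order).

DFS from vertex 7 (neighbors processed in ascending order):
Visit order: 7, 0, 8, 9, 3, 4, 10, 1, 11, 2, 5, 6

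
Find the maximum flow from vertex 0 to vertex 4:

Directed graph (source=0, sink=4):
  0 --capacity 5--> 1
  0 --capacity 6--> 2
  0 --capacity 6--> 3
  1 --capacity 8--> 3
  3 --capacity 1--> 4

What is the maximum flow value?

Computing max flow:
  Flow on (0->3): 1/6
  Flow on (3->4): 1/1
Maximum flow = 1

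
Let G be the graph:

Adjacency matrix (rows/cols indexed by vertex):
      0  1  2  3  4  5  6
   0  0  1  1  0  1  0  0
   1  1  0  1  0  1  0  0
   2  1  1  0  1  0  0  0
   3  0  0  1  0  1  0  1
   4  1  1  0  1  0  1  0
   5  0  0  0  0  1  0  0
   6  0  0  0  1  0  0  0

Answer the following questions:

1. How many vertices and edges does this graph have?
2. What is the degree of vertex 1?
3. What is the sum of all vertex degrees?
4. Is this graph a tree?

Count: 7 vertices, 9 edges.
Vertex 1 has neighbors [0, 2, 4], degree = 3.
Handshaking lemma: 2 * 9 = 18.
A tree on 7 vertices has 6 edges. This graph has 9 edges (3 extra). Not a tree.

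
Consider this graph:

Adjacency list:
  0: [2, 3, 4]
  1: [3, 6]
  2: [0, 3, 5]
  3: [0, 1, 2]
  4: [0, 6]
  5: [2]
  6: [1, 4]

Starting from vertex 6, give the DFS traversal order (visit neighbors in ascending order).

DFS from vertex 6 (neighbors processed in ascending order):
Visit order: 6, 1, 3, 0, 2, 5, 4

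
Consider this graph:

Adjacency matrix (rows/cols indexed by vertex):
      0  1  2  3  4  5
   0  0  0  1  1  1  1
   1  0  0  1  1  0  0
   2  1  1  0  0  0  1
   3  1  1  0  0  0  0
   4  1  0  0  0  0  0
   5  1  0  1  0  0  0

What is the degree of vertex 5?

Vertex 5 has neighbors [0, 2], so deg(5) = 2.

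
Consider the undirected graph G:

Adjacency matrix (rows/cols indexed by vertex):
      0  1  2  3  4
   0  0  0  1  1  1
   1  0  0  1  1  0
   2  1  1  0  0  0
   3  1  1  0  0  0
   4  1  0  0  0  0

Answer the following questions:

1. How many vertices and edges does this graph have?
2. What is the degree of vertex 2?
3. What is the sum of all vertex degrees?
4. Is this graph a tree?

Count: 5 vertices, 5 edges.
Vertex 2 has neighbors [0, 1], degree = 2.
Handshaking lemma: 2 * 5 = 10.
A tree on 5 vertices has 4 edges. This graph has 5 edges (1 extra). Not a tree.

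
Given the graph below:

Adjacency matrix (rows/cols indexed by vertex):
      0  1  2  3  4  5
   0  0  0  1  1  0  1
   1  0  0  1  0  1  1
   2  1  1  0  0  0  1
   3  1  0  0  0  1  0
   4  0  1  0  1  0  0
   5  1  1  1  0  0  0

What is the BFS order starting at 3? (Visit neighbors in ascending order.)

BFS from vertex 3 (neighbors processed in ascending order):
Visit order: 3, 0, 4, 2, 5, 1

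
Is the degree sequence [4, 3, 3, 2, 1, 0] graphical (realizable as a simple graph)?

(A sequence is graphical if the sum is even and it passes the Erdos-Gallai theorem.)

Sum of degrees = 13. Sum is odd, so the sequence is NOT graphical.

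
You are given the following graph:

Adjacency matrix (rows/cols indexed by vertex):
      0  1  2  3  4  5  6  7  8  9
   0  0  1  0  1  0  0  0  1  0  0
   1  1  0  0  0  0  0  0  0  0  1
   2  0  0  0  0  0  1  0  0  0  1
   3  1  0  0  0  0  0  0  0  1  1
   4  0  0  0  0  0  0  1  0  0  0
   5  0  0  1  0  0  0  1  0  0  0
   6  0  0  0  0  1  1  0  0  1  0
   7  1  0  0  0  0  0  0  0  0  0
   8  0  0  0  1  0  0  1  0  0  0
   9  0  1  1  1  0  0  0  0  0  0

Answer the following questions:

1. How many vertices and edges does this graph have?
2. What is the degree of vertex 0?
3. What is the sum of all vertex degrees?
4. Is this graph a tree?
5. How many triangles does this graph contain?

Count: 10 vertices, 11 edges.
Vertex 0 has neighbors [1, 3, 7], degree = 3.
Handshaking lemma: 2 * 11 = 22.
A tree on 10 vertices has 9 edges. This graph has 11 edges (2 extra). Not a tree.
Number of triangles = 0.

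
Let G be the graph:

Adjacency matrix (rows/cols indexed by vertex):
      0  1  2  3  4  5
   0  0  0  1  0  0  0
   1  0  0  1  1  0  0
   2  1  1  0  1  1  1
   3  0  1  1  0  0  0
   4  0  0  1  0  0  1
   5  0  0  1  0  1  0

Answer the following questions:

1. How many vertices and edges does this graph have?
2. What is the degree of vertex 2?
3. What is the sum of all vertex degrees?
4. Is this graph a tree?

Count: 6 vertices, 7 edges.
Vertex 2 has neighbors [0, 1, 3, 4, 5], degree = 5.
Handshaking lemma: 2 * 7 = 14.
A tree on 6 vertices has 5 edges. This graph has 7 edges (2 extra). Not a tree.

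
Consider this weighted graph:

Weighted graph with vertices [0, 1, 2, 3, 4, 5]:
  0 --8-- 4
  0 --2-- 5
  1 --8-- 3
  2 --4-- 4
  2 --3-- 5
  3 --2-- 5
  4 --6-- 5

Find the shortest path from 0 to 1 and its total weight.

Using Dijkstra's algorithm from vertex 0:
Shortest path: 0 -> 5 -> 3 -> 1
Total weight: 2 + 2 + 8 = 12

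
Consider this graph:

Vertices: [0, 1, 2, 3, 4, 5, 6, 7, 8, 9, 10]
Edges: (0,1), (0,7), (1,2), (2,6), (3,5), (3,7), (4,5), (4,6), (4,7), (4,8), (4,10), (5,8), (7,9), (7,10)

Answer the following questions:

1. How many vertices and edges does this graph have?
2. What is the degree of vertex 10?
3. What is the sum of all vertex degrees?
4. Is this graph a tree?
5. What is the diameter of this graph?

Count: 11 vertices, 14 edges.
Vertex 10 has neighbors [4, 7], degree = 2.
Handshaking lemma: 2 * 14 = 28.
A tree on 11 vertices has 10 edges. This graph has 14 edges (4 extra). Not a tree.
Diameter (longest shortest path) = 4.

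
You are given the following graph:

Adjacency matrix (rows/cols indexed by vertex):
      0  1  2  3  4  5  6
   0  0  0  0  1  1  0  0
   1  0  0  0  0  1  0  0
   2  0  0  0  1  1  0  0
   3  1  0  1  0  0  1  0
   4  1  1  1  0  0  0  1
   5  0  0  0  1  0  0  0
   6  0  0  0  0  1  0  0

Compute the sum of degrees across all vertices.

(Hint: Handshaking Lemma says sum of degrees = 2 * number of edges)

Count edges: 7 edges.
By Handshaking Lemma: sum of degrees = 2 * 7 = 14.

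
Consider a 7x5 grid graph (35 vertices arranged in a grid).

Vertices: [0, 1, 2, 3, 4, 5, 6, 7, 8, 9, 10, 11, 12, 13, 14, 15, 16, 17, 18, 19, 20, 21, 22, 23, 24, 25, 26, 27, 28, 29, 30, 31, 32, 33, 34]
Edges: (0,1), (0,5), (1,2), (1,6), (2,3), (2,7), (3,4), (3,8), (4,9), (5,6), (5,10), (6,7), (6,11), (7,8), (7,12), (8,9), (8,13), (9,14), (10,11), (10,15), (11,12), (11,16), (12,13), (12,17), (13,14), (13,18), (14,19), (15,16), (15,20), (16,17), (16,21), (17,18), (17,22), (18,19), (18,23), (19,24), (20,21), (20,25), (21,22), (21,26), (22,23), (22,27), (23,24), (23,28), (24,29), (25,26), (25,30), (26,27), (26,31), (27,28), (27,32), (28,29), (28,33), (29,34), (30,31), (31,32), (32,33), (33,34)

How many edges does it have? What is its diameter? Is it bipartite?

A 7x5 grid has 30 vertical edges and 28 horizontal edges.
Total edges = 30 + 28 = 58.
Diameter = (7-1) + (5-1) = 10 (corner to opposite corner).
Grid graphs are bipartite (checkerboard coloring).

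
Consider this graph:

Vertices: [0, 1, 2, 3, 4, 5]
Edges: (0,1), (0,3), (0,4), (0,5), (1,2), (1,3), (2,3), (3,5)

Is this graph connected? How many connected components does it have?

Checking connectivity: the graph has 1 connected component(s).
All vertices are reachable from each other. The graph IS connected.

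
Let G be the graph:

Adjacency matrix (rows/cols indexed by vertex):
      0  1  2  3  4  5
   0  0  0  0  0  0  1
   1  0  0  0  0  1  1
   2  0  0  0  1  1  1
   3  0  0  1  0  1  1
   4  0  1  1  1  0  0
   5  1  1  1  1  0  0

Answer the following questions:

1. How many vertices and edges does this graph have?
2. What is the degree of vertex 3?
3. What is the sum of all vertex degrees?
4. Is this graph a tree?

Count: 6 vertices, 8 edges.
Vertex 3 has neighbors [2, 4, 5], degree = 3.
Handshaking lemma: 2 * 8 = 16.
A tree on 6 vertices has 5 edges. This graph has 8 edges (3 extra). Not a tree.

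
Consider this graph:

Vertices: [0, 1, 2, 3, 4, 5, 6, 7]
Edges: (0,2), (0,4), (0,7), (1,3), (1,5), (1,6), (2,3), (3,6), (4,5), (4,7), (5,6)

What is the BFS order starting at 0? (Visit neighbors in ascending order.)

BFS from vertex 0 (neighbors processed in ascending order):
Visit order: 0, 2, 4, 7, 3, 5, 1, 6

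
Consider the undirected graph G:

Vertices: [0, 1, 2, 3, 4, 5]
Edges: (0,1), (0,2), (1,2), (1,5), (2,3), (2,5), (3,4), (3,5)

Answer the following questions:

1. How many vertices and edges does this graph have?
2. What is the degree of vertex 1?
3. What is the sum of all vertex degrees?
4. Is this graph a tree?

Count: 6 vertices, 8 edges.
Vertex 1 has neighbors [0, 2, 5], degree = 3.
Handshaking lemma: 2 * 8 = 16.
A tree on 6 vertices has 5 edges. This graph has 8 edges (3 extra). Not a tree.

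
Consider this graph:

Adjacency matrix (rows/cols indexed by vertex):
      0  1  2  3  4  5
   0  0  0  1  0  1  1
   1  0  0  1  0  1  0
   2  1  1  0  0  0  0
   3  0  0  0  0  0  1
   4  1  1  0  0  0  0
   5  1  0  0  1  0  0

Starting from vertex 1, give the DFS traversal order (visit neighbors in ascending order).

DFS from vertex 1 (neighbors processed in ascending order):
Visit order: 1, 2, 0, 4, 5, 3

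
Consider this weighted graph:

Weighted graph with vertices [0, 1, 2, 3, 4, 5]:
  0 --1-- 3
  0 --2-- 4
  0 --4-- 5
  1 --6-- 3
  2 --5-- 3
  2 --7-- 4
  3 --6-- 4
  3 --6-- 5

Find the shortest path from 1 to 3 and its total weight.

Using Dijkstra's algorithm from vertex 1:
Shortest path: 1 -> 3
Total weight: 6 = 6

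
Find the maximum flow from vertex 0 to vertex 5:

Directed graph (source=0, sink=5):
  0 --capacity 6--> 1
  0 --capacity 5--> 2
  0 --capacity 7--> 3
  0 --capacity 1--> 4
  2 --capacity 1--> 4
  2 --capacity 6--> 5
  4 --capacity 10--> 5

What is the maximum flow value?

Computing max flow:
  Flow on (0->2): 5/5
  Flow on (0->4): 1/1
  Flow on (2->5): 5/6
  Flow on (4->5): 1/10
Maximum flow = 6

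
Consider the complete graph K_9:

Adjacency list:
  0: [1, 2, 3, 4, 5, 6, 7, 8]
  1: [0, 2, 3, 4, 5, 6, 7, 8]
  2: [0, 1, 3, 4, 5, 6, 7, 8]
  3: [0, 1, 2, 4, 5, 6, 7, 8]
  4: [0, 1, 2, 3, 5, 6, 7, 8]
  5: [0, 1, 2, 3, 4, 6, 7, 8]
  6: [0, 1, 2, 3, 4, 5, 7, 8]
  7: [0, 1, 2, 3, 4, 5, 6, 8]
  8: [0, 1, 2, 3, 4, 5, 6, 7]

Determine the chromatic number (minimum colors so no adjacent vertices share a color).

In K_9, every vertex is adjacent to every other vertex.
Each vertex needs a unique color.
Chromatic number = 9.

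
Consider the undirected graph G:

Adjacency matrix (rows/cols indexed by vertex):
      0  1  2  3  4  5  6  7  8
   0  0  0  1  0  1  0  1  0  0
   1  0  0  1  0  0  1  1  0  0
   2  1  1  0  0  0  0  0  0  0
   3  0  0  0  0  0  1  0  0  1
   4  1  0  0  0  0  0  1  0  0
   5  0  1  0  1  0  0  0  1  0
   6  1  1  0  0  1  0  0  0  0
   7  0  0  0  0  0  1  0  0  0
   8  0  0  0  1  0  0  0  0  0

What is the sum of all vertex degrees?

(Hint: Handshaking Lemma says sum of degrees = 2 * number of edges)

Count edges: 10 edges.
By Handshaking Lemma: sum of degrees = 2 * 10 = 20.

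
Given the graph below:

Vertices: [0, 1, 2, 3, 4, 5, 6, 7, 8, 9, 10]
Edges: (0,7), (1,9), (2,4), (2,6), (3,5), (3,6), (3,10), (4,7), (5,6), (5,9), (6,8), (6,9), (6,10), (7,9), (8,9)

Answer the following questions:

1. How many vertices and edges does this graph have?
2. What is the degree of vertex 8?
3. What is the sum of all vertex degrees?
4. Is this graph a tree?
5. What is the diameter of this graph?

Count: 11 vertices, 15 edges.
Vertex 8 has neighbors [6, 9], degree = 2.
Handshaking lemma: 2 * 15 = 30.
A tree on 11 vertices has 10 edges. This graph has 15 edges (5 extra). Not a tree.
Diameter (longest shortest path) = 4.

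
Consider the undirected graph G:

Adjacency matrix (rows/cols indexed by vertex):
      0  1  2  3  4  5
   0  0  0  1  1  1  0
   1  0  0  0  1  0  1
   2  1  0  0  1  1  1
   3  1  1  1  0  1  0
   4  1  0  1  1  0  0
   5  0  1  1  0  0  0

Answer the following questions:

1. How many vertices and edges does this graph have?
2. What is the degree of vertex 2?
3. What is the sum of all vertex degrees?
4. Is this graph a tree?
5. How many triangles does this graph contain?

Count: 6 vertices, 9 edges.
Vertex 2 has neighbors [0, 3, 4, 5], degree = 4.
Handshaking lemma: 2 * 9 = 18.
A tree on 6 vertices has 5 edges. This graph has 9 edges (4 extra). Not a tree.
Number of triangles = 4.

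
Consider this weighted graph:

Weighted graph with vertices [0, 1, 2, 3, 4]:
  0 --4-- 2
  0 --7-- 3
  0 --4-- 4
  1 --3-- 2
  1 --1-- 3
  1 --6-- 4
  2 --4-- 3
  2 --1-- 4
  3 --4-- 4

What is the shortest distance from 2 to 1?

Using Dijkstra's algorithm from vertex 2:
Shortest path: 2 -> 1
Total weight: 3 = 3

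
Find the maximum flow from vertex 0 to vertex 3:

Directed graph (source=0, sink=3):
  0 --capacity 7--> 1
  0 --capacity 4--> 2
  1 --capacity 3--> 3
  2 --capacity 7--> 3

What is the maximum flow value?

Computing max flow:
  Flow on (0->1): 3/7
  Flow on (0->2): 4/4
  Flow on (1->3): 3/3
  Flow on (2->3): 4/7
Maximum flow = 7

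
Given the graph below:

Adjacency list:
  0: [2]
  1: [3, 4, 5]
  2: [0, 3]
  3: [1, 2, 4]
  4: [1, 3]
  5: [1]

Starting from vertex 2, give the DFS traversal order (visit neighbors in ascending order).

DFS from vertex 2 (neighbors processed in ascending order):
Visit order: 2, 0, 3, 1, 4, 5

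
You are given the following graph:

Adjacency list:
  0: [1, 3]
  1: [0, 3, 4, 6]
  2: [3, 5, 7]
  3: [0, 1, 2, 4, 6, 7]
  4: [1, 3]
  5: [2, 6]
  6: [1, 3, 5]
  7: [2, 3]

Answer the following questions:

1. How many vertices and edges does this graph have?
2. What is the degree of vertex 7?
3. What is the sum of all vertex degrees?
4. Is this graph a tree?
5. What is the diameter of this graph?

Count: 8 vertices, 12 edges.
Vertex 7 has neighbors [2, 3], degree = 2.
Handshaking lemma: 2 * 12 = 24.
A tree on 8 vertices has 7 edges. This graph has 12 edges (5 extra). Not a tree.
Diameter (longest shortest path) = 3.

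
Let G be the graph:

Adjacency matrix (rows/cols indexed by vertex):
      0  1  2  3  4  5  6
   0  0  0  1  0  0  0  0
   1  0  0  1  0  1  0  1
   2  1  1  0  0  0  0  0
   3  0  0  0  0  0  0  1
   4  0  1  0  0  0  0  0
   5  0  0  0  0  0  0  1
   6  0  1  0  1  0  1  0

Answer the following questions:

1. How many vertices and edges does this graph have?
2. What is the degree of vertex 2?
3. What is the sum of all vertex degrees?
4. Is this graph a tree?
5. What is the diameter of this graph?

Count: 7 vertices, 6 edges.
Vertex 2 has neighbors [0, 1], degree = 2.
Handshaking lemma: 2 * 6 = 12.
A graph is a tree iff it is connected and has exactly n-1 edges. This graph is connected (all 7 vertices in one component) and has 7-1 = 6 edges. It is a tree.
Diameter (longest shortest path) = 4.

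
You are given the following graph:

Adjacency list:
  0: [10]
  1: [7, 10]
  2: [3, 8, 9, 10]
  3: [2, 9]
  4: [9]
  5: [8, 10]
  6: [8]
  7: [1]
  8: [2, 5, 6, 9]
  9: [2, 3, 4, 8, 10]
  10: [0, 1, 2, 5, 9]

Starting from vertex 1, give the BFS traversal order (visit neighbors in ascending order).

BFS from vertex 1 (neighbors processed in ascending order):
Visit order: 1, 7, 10, 0, 2, 5, 9, 3, 8, 4, 6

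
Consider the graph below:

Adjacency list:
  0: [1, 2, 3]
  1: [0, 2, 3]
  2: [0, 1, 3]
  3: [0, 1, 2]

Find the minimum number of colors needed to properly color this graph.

The graph has a maximum clique of size 4 (lower bound on chromatic number).
A valid 4-coloring: {0: 0, 1: 1, 2: 2, 3: 3}.
Chromatic number = 4.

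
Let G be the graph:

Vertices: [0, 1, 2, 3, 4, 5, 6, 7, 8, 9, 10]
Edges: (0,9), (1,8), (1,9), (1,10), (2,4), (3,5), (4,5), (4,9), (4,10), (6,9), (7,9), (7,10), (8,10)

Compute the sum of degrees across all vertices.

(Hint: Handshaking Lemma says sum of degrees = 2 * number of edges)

Count edges: 13 edges.
By Handshaking Lemma: sum of degrees = 2 * 13 = 26.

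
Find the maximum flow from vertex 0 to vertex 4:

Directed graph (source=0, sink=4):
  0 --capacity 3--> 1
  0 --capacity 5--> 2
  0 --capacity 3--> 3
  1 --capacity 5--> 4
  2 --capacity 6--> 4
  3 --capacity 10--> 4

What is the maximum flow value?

Computing max flow:
  Flow on (0->1): 3/3
  Flow on (0->2): 5/5
  Flow on (0->3): 3/3
  Flow on (1->4): 3/5
  Flow on (2->4): 5/6
  Flow on (3->4): 3/10
Maximum flow = 11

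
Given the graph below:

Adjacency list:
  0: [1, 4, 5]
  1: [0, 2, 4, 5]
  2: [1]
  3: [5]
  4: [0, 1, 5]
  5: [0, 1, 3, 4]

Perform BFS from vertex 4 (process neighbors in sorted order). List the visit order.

BFS from vertex 4 (neighbors processed in ascending order):
Visit order: 4, 0, 1, 5, 2, 3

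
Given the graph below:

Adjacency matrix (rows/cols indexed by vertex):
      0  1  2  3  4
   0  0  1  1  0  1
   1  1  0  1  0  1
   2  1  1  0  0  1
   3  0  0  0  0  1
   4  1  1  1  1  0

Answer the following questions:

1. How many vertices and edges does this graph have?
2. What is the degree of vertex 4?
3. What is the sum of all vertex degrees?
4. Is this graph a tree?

Count: 5 vertices, 7 edges.
Vertex 4 has neighbors [0, 1, 2, 3], degree = 4.
Handshaking lemma: 2 * 7 = 14.
A tree on 5 vertices has 4 edges. This graph has 7 edges (3 extra). Not a tree.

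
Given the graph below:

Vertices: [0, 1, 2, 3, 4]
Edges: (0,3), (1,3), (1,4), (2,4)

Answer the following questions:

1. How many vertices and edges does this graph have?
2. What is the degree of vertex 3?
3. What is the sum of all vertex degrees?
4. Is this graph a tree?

Count: 5 vertices, 4 edges.
Vertex 3 has neighbors [0, 1], degree = 2.
Handshaking lemma: 2 * 4 = 8.
A graph is a tree iff it is connected and has exactly n-1 edges. This graph is connected (all 5 vertices in one component) and has 5-1 = 4 edges. It is a tree.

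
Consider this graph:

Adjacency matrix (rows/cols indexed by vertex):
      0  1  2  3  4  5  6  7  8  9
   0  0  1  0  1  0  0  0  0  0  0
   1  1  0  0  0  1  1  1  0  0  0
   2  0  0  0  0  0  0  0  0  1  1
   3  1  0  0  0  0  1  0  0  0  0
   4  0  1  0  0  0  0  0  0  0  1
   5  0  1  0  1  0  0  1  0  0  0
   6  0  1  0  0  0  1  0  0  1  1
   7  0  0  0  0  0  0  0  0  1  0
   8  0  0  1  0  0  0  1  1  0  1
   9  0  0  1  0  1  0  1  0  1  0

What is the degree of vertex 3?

Vertex 3 has neighbors [0, 5], so deg(3) = 2.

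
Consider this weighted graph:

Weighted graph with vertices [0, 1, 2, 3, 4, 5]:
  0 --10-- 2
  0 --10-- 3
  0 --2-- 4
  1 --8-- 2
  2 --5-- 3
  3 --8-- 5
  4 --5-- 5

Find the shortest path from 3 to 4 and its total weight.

Using Dijkstra's algorithm from vertex 3:
Shortest path: 3 -> 0 -> 4
Total weight: 10 + 2 = 12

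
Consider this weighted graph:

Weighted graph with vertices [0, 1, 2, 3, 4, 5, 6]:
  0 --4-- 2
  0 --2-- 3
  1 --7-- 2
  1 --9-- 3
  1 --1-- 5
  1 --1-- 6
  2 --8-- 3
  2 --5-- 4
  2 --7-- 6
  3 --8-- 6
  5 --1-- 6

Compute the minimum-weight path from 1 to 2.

Using Dijkstra's algorithm from vertex 1:
Shortest path: 1 -> 2
Total weight: 7 = 7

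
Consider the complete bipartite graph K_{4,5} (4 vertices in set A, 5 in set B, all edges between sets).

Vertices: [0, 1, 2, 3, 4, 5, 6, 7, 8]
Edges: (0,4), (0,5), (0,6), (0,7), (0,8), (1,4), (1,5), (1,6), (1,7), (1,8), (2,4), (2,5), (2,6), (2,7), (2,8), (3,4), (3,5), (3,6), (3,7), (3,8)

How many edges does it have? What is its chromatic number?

K_{4,5} has 4 * 5 = 20 edges.
Bipartite graphs have chromatic number 2 (color each partition differently).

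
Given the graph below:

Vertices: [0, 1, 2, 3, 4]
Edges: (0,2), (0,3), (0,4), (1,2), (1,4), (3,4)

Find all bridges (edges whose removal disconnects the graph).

No bridges found. The graph is 2-edge-connected (no single edge removal disconnects it).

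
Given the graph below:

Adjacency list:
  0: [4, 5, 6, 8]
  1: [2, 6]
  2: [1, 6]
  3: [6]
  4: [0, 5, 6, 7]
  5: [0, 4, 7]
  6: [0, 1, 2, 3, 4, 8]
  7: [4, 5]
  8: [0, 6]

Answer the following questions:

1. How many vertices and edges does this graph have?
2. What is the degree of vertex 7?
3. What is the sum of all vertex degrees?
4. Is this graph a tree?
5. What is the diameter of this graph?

Count: 9 vertices, 13 edges.
Vertex 7 has neighbors [4, 5], degree = 2.
Handshaking lemma: 2 * 13 = 26.
A tree on 9 vertices has 8 edges. This graph has 13 edges (5 extra). Not a tree.
Diameter (longest shortest path) = 3.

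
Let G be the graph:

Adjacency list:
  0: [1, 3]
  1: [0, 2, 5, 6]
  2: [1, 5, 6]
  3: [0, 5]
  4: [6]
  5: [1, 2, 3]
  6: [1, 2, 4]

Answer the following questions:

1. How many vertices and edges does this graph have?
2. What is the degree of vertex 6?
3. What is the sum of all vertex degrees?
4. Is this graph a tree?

Count: 7 vertices, 9 edges.
Vertex 6 has neighbors [1, 2, 4], degree = 3.
Handshaking lemma: 2 * 9 = 18.
A tree on 7 vertices has 6 edges. This graph has 9 edges (3 extra). Not a tree.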